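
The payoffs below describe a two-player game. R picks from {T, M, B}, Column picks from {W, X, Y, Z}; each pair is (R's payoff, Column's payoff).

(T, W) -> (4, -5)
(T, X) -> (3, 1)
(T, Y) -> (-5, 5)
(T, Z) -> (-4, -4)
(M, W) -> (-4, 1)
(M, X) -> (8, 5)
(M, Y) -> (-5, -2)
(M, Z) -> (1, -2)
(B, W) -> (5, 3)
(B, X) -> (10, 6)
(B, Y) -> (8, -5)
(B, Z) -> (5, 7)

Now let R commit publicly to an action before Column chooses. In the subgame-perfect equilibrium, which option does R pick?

Solve by backward induction (R leads).
- T: Column compares -5, 1, 5, -4 and picks Y; R would get -5.
- M: Column compares 1, 5, -2, -2 and picks X; R would get 8.
- B: Column compares 3, 6, -5, 7 and picks Z; R would get 5.
R's induced payoffs are -5, 8, 5, so R commits to M. Subgame-perfect outcome: (M, X) with payoffs (8, 5).

M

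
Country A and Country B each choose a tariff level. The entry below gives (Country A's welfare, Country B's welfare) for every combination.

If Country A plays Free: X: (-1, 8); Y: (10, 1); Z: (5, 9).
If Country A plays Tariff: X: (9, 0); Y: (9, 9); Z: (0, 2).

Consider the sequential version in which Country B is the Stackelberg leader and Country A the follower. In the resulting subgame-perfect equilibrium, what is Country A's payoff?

5

Country A best-responds to each possible Country B move:
- X → Country A plays Tariff (best of -1, 9); Country B gets 0.
- Y → Country A plays Free (best of 10, 9); Country B gets 1.
- Z → Country A plays Free (best of 5, 0); Country B gets 9.
Maximizing over 0, 1, 9, Country B chooses Z. Subgame-perfect outcome: (Free, Z) with payoffs (5, 9).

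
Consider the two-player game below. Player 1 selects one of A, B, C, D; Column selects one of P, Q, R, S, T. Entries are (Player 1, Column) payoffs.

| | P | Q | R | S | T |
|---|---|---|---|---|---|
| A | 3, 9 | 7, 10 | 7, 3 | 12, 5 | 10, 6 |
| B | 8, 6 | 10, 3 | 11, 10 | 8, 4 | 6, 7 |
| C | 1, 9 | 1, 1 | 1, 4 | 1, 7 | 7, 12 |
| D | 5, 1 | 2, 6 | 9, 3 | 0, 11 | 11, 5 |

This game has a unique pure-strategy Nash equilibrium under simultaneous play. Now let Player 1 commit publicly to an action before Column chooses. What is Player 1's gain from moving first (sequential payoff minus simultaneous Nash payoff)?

0

Column best-responds to each possible Player 1 move:
- A: BR = Q, leader payoff 7.
- B: BR = R, leader payoff 11.
- C: BR = T, leader payoff 7.
- D: BR = S, leader payoff 0.
Player 1's induced payoffs are 7, 11, 7, 0, so Player 1 commits to B. Subgame-perfect outcome: (B, R) with payoffs (11, 10).
Now find the simultaneous Nash equilibrium.
Player 1's best replies: P→B; Q→B; R→B; S→A; T→D.
Column's best replies: A→Q; B→R; C→T; D→S.
Only (B, R) has each player best-responding; Nash payoffs (11, 10).
Player 1's commitment gain: 11 − 11 = 0.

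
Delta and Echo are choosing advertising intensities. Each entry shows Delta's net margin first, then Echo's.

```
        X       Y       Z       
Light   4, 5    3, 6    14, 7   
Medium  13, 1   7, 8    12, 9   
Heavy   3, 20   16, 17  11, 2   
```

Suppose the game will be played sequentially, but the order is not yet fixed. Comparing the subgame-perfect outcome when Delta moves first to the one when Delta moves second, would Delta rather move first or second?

If Delta leads: Echo's best replies are Light→Z, Medium→Z, Heavy→X; Delta's induced payoffs 14, 12, 3; outcome (Light, Z), payoffs (14, 7).
If Echo leads: Delta's best replies are X→Medium, Y→Heavy, Z→Light; Echo's induced payoffs 1, 17, 7; outcome (Heavy, Y), payoffs (16, 17).
Delta gets 14 moving first and 16 moving second, so Delta prefers to move second.

second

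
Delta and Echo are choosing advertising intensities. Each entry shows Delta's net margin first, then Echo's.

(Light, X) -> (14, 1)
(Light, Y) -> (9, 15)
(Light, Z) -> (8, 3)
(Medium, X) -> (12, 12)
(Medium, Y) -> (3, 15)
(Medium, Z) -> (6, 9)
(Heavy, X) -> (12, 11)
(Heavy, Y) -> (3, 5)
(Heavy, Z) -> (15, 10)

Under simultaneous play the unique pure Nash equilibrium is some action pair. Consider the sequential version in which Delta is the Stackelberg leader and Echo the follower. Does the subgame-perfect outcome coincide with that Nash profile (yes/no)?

no

Echo best-responds to each possible Delta move:
- Light: BR = Y, leader payoff 9.
- Medium: BR = Y, leader payoff 3.
- Heavy: BR = X, leader payoff 12.
Maximizing over 9, 3, 12, Delta chooses Heavy. Subgame-perfect outcome: (Heavy, X) with payoffs (12, 11).
Under simultaneous play:
Delta's best replies: X→Light; Y→Light; Z→Heavy.
Echo's best replies: Light→Y; Medium→Y; Heavy→X.
Only (Light, Y) has each player best-responding; Nash payoffs (9, 15).
Sequential outcome (Heavy, X) differs from the Nash profile (Light, Y).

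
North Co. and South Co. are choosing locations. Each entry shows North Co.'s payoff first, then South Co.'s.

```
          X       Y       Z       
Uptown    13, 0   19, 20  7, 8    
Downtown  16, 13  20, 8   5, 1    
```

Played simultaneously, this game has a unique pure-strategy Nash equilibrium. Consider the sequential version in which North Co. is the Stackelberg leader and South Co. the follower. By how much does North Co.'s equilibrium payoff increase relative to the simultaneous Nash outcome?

Backward induction with North Co. moving first.
- Uptown → South Co. plays Y (best of 0, 20, 8); North Co. gets 19.
- Downtown → South Co. plays X (best of 13, 8, 1); North Co. gets 16.
North Co.'s induced payoffs are 19, 16, so North Co. commits to Uptown. Subgame-perfect outcome: (Uptown, Y) with payoffs (19, 20).
For the simultaneous game, intersect best replies.
North Co.'s best replies: X→Downtown; Y→Downtown; Z→Uptown.
South Co.'s best replies: Uptown→Y; Downtown→X.
Only (Downtown, X) has each player best-responding; Nash payoffs (16, 13).
North Co.'s commitment gain: 19 − 16 = 3.

3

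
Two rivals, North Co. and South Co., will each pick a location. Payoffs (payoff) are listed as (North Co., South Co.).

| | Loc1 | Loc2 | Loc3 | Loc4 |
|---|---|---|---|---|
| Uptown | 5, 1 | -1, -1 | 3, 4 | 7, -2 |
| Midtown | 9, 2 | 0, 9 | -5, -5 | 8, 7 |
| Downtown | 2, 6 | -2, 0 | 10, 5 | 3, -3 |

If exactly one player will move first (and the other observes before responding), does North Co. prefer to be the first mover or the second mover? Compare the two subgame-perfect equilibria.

If North Co. leads: South Co.'s best replies are Uptown→Loc3, Midtown→Loc2, Downtown→Loc1; North Co.'s induced payoffs 3, 0, 2; outcome (Uptown, Loc3), payoffs (3, 4).
If South Co. leads: North Co.'s best replies are Loc1→Midtown, Loc2→Midtown, Loc3→Downtown, Loc4→Midtown; South Co.'s induced payoffs 2, 9, 5, 7; outcome (Midtown, Loc2), payoffs (0, 9).
North Co. gets 3 moving first and 0 moving second, so North Co. prefers to move first.

first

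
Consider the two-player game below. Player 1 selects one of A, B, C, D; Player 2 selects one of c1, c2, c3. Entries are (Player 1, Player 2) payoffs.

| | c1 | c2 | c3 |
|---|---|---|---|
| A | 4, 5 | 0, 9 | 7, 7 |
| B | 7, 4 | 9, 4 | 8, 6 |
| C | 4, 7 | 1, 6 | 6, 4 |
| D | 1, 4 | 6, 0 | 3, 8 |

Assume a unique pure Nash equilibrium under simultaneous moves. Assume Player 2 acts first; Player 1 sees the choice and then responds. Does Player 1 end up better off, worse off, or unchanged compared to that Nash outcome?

Solve by backward induction (Player 2 leads).
- c1: Player 1 compares 4, 7, 4, 1 and picks B; Player 2 would get 4.
- c2: Player 1 compares 0, 9, 1, 6 and picks B; Player 2 would get 4.
- c3: Player 1 compares 7, 8, 6, 3 and picks B; Player 2 would get 6.
Among 4, 4, 6, the best is 6 at c3. Subgame-perfect outcome: (B, c3) with payoffs (8, 6).
Now find the simultaneous Nash equilibrium.
Player 1's best replies: c1→B; c2→B; c3→B.
Player 2's best replies: A→c2; B→c3; C→c1; D→c3.
Only (B, c3) has each player best-responding; Nash payoffs (8, 6).
Player 1 earns 8 sequentially versus 8 at the Nash outcome: unchanged.

unchanged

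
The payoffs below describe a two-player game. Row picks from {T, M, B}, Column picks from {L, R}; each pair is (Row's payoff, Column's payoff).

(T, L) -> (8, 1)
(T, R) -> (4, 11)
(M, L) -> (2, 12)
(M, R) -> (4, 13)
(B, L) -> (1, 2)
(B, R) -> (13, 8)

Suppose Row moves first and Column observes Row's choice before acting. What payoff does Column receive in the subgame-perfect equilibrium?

Work backward from Column's decision.
- T → Column plays R (best of 1, 11); Row gets 4.
- M → Column plays R (best of 12, 13); Row gets 4.
- B → Column plays R (best of 2, 8); Row gets 13.
Row's induced payoffs are 4, 4, 13, so Row commits to B. Subgame-perfect outcome: (B, R) with payoffs (13, 8).

8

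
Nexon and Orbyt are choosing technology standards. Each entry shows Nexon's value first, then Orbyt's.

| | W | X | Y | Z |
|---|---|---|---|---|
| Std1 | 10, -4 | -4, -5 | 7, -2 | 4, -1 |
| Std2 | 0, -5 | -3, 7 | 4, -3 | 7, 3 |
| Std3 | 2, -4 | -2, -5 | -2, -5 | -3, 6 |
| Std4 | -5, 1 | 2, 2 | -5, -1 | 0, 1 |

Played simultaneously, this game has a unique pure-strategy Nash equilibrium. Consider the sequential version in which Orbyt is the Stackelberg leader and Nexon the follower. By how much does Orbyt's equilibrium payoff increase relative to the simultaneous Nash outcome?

Solve by backward induction (Orbyt leads).
- W: Nexon compares 10, 0, 2, -5 and picks Std1; Orbyt would get -4.
- X: Nexon compares -4, -3, -2, 2 and picks Std4; Orbyt would get 2.
- Y: Nexon compares 7, 4, -2, -5 and picks Std1; Orbyt would get -2.
- Z: Nexon compares 4, 7, -3, 0 and picks Std2; Orbyt would get 3.
Orbyt's induced payoffs are -4, 2, -2, 3, so Orbyt commits to Z. Subgame-perfect outcome: (Std2, Z) with payoffs (7, 3).
Now find the simultaneous Nash equilibrium.
Nexon's best replies: W→Std1; X→Std4; Y→Std1; Z→Std2.
Orbyt's best replies: Std1→Z; Std2→X; Std3→Z; Std4→X.
The unique mutual best reply is (Std4, X), giving (2, 2).
Orbyt's commitment gain: 3 − 2 = 1.

1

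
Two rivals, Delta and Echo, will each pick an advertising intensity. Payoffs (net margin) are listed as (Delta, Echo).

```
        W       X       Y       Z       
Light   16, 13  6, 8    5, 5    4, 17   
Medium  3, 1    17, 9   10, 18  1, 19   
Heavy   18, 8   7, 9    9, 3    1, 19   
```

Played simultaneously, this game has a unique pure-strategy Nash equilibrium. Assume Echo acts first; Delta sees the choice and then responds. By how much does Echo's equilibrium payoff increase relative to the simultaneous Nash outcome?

1

Backward induction with Echo moving first.
- W: BR = Heavy, leader payoff 8.
- X: BR = Medium, leader payoff 9.
- Y: BR = Medium, leader payoff 18.
- Z: BR = Light, leader payoff 17.
Maximizing over 8, 9, 18, 17, Echo chooses Y. Subgame-perfect outcome: (Medium, Y) with payoffs (10, 18).
Now find the simultaneous Nash equilibrium.
Delta's best replies: W→Heavy; X→Medium; Y→Medium; Z→Light.
Echo's best replies: Light→Z; Medium→Z; Heavy→Z.
Only (Light, Z) has each player best-responding; Nash payoffs (4, 17).
Echo's commitment gain: 18 − 17 = 1.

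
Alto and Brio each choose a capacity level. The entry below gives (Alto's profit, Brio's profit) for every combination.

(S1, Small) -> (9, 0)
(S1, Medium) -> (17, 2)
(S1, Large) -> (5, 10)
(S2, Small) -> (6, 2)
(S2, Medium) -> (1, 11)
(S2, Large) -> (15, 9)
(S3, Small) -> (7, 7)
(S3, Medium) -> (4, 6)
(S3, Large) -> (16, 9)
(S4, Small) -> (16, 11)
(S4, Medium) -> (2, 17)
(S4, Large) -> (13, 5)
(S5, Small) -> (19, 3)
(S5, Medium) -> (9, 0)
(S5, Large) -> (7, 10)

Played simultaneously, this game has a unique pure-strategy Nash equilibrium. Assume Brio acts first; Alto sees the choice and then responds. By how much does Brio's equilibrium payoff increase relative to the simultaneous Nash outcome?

0

Backward induction with Brio moving first.
- Small: BR = S5, leader payoff 3.
- Medium: BR = S1, leader payoff 2.
- Large: BR = S3, leader payoff 9.
Among 3, 2, 9, the best is 9 at Large. Subgame-perfect outcome: (S3, Large) with payoffs (16, 9).
Under simultaneous play:
Alto's best replies: Small→S5; Medium→S1; Large→S3.
Brio's best replies: S1→Large; S2→Medium; S3→Large; S4→Medium; S5→Large.
The unique mutual best reply is (S3, Large), giving (16, 9).
Brio's commitment gain: 9 − 9 = 0.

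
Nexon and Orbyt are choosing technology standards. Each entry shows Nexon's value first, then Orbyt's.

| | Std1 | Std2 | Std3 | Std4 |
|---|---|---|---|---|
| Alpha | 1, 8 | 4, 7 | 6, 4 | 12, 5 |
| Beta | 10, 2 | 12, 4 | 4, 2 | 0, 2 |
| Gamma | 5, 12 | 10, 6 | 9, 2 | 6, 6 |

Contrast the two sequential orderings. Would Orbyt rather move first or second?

first

If Nexon leads: Orbyt's best replies are Alpha→Std1, Beta→Std2, Gamma→Std1; Nexon's induced payoffs 1, 12, 5; outcome (Beta, Std2), payoffs (12, 4).
If Orbyt leads: Nexon's best replies are Std1→Beta, Std2→Beta, Std3→Gamma, Std4→Alpha; Orbyt's induced payoffs 2, 4, 2, 5; outcome (Alpha, Std4), payoffs (12, 5).
Orbyt gets 5 moving first and 4 moving second, so Orbyt prefers to move first.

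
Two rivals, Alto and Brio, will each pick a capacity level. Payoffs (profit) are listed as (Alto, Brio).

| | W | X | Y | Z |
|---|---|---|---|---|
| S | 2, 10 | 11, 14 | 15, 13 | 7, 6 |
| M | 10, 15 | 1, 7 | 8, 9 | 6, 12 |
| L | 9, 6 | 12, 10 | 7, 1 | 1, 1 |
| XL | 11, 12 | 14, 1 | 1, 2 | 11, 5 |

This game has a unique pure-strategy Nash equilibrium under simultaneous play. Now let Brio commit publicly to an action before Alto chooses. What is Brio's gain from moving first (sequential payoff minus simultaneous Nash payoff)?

1

Solve by backward induction (Brio leads).
- W: BR = XL, leader payoff 12.
- X: BR = XL, leader payoff 1.
- Y: BR = S, leader payoff 13.
- Z: BR = XL, leader payoff 5.
Brio's induced payoffs are 12, 1, 13, 5, so Brio commits to Y. Subgame-perfect outcome: (S, Y) with payoffs (15, 13).
Now find the simultaneous Nash equilibrium.
Alto's best replies: W→XL; X→XL; Y→S; Z→XL.
Brio's best replies: S→X; M→W; L→X; XL→W.
The unique mutual best reply is (XL, W), giving (11, 12).
Brio's commitment gain: 13 − 12 = 1.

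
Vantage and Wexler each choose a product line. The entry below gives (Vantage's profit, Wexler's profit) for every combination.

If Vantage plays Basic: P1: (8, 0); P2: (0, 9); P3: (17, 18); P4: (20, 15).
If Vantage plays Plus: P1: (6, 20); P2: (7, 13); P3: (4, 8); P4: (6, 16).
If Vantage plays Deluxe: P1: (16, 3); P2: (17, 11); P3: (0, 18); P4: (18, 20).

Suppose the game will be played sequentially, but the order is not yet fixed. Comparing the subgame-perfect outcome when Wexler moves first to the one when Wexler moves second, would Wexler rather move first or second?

If Vantage leads: Wexler's best replies are Basic→P3, Plus→P1, Deluxe→P4; Vantage's induced payoffs 17, 6, 18; outcome (Deluxe, P4), payoffs (18, 20).
If Wexler leads: Vantage's best replies are P1→Deluxe, P2→Deluxe, P3→Basic, P4→Basic; Wexler's induced payoffs 3, 11, 18, 15; outcome (Basic, P3), payoffs (17, 18).
Wexler gets 18 moving first and 20 moving second, so Wexler prefers to move second.

second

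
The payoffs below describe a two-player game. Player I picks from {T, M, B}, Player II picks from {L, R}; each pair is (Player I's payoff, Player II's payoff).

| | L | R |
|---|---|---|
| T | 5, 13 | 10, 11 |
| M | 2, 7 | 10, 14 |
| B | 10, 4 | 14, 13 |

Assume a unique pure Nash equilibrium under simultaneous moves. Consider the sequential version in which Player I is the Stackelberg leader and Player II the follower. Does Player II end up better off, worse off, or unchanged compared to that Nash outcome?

Backward induction with Player I moving first.
- T → Player II plays L (best of 13, 11); Player I gets 5.
- M → Player II plays R (best of 7, 14); Player I gets 10.
- B → Player II plays R (best of 4, 13); Player I gets 14.
Among 5, 10, 14, the best is 14 at B. Subgame-perfect outcome: (B, R) with payoffs (14, 13).
Now find the simultaneous Nash equilibrium.
Player I's best replies: L→B; R→B.
Player II's best replies: T→L; M→R; B→R.
Only (B, R) has each player best-responding; Nash payoffs (14, 13).
Player II earns 13 sequentially versus 13 at the Nash outcome: unchanged.

unchanged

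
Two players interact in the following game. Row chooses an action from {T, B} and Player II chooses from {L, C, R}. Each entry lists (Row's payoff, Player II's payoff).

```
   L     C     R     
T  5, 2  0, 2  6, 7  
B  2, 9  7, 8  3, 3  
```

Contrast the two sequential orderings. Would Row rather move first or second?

If Row leads: Player II's best replies are T→R, B→L; Row's induced payoffs 6, 2; outcome (T, R), payoffs (6, 7).
If Player II leads: Row's best replies are L→T, C→B, R→T; Player II's induced payoffs 2, 8, 7; outcome (B, C), payoffs (7, 8).
Row gets 6 moving first and 7 moving second, so Row prefers to move second.

second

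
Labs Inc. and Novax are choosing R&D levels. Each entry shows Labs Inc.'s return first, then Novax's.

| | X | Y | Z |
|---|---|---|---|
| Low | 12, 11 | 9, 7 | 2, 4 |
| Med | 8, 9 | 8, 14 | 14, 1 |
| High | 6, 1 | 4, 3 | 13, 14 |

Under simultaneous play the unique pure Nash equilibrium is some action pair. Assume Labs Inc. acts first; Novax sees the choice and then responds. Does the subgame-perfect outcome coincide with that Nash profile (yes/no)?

no

Work backward from Novax's decision.
- Low: BR = X, leader payoff 12.
- Med: BR = Y, leader payoff 8.
- High: BR = Z, leader payoff 13.
Maximizing over 12, 8, 13, Labs Inc. chooses High. Subgame-perfect outcome: (High, Z) with payoffs (13, 14).
Under simultaneous play:
Labs Inc.'s best replies: X→Low; Y→Low; Z→Med.
Novax's best replies: Low→X; Med→Y; High→Z.
The unique mutual best reply is (Low, X), giving (12, 11).
Sequential outcome (High, Z) differs from the Nash profile (Low, X).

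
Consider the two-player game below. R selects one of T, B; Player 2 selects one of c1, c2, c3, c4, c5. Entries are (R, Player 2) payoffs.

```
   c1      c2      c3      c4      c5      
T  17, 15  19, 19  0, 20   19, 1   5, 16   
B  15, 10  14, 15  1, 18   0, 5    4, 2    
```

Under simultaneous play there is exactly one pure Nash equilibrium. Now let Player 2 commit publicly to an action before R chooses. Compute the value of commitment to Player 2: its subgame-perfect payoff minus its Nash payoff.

R best-responds to each possible Player 2 move:
- c1: BR = T, leader payoff 15.
- c2: BR = T, leader payoff 19.
- c3: BR = B, leader payoff 18.
- c4: BR = T, leader payoff 1.
- c5: BR = T, leader payoff 16.
Maximizing over 15, 19, 18, 1, 16, Player 2 chooses c2. Subgame-perfect outcome: (T, c2) with payoffs (19, 19).
Under simultaneous play:
R's best replies: c1→T; c2→T; c3→B; c4→T; c5→T.
Player 2's best replies: T→c3; B→c3.
Only (B, c3) has each player best-responding; Nash payoffs (1, 18).
Player 2's commitment gain: 19 − 18 = 1.

1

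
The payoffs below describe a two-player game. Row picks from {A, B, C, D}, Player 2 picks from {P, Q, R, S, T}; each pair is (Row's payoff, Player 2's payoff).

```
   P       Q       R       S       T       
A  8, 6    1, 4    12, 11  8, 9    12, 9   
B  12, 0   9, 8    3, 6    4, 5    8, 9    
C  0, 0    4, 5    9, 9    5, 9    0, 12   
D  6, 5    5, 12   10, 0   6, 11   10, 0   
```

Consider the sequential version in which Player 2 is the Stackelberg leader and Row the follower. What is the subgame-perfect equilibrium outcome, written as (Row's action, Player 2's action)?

Solve by backward induction (Player 2 leads).
- P → Row plays B (best of 8, 12, 0, 6); Player 2 gets 0.
- Q → Row plays B (best of 1, 9, 4, 5); Player 2 gets 8.
- R → Row plays A (best of 12, 3, 9, 10); Player 2 gets 11.
- S → Row plays A (best of 8, 4, 5, 6); Player 2 gets 9.
- T → Row plays A (best of 12, 8, 0, 10); Player 2 gets 9.
Maximizing over 0, 8, 11, 9, 9, Player 2 chooses R. Subgame-perfect outcome: (A, R) with payoffs (12, 11).

(A, R)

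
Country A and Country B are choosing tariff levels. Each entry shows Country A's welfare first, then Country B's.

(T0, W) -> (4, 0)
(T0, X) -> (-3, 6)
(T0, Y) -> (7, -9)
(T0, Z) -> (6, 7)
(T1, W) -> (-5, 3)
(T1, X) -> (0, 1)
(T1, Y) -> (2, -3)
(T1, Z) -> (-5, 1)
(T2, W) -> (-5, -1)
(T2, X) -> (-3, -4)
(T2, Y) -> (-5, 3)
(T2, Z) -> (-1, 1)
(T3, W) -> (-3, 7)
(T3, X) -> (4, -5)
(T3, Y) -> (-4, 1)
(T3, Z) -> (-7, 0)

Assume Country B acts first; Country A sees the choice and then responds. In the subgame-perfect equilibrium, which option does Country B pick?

Z

Backward induction with Country B moving first.
- W → Country A plays T0 (best of 4, -5, -5, -3); Country B gets 0.
- X → Country A plays T3 (best of -3, 0, -3, 4); Country B gets -5.
- Y → Country A plays T0 (best of 7, 2, -5, -4); Country B gets -9.
- Z → Country A plays T0 (best of 6, -5, -1, -7); Country B gets 7.
Maximizing over 0, -5, -9, 7, Country B chooses Z. Subgame-perfect outcome: (T0, Z) with payoffs (6, 7).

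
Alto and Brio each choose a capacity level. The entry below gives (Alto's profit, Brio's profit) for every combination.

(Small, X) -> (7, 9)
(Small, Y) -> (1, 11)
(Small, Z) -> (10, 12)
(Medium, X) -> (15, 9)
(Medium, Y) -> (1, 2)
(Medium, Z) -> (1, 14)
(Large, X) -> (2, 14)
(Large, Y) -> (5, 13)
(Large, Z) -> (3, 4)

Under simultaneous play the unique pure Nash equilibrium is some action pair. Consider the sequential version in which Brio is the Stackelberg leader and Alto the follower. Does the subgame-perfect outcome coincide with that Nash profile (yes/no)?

no

Solve by backward induction (Brio leads).
- X: Alto compares 7, 15, 2 and picks Medium; Brio would get 9.
- Y: Alto compares 1, 1, 5 and picks Large; Brio would get 13.
- Z: Alto compares 10, 1, 3 and picks Small; Brio would get 12.
Among 9, 13, 12, the best is 13 at Y. Subgame-perfect outcome: (Large, Y) with payoffs (5, 13).
For the simultaneous game, intersect best replies.
Alto's best replies: X→Medium; Y→Large; Z→Small.
Brio's best replies: Small→Z; Medium→Z; Large→X.
The unique mutual best reply is (Small, Z), giving (10, 12).
Sequential outcome (Large, Y) differs from the Nash profile (Small, Z).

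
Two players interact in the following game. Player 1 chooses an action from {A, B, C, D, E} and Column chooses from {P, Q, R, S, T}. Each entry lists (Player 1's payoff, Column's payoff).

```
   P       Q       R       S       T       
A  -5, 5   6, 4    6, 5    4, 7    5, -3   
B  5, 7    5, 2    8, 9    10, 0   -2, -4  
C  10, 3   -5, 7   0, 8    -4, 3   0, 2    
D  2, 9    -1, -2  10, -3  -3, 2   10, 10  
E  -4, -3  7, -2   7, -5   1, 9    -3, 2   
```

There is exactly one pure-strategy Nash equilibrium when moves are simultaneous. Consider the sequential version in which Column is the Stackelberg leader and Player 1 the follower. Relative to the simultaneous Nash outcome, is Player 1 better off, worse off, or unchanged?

Backward induction with Column moving first.
- P → Player 1 plays C (best of -5, 5, 10, 2, -4); Column gets 3.
- Q → Player 1 plays E (best of 6, 5, -5, -1, 7); Column gets -2.
- R → Player 1 plays D (best of 6, 8, 0, 10, 7); Column gets -3.
- S → Player 1 plays B (best of 4, 10, -4, -3, 1); Column gets 0.
- T → Player 1 plays D (best of 5, -2, 0, 10, -3); Column gets 10.
Maximizing over 3, -2, -3, 0, 10, Column chooses T. Subgame-perfect outcome: (D, T) with payoffs (10, 10).
Now find the simultaneous Nash equilibrium.
Player 1's best replies: P→C; Q→E; R→D; S→B; T→D.
Column's best replies: A→S; B→R; C→R; D→T; E→S.
Only (D, T) has each player best-responding; Nash payoffs (10, 10).
Player 1 earns 10 sequentially versus 10 at the Nash outcome: unchanged.

unchanged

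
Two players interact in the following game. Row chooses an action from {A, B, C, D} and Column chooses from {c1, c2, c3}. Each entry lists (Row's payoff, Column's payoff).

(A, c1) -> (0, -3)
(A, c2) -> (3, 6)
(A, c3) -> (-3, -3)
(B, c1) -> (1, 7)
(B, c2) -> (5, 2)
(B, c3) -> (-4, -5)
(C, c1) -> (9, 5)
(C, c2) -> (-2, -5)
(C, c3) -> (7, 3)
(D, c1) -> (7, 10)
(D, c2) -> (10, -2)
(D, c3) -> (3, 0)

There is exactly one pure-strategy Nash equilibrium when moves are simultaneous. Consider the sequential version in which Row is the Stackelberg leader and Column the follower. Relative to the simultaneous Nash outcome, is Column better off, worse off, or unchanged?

Backward induction with Row moving first.
- A: BR = c2, leader payoff 3.
- B: BR = c1, leader payoff 1.
- C: BR = c1, leader payoff 9.
- D: BR = c1, leader payoff 7.
Maximizing over 3, 1, 9, 7, Row chooses C. Subgame-perfect outcome: (C, c1) with payoffs (9, 5).
Under simultaneous play:
Row's best replies: c1→C; c2→D; c3→C.
Column's best replies: A→c2; B→c1; C→c1; D→c1.
Only (C, c1) has each player best-responding; Nash payoffs (9, 5).
Column earns 5 sequentially versus 5 at the Nash outcome: unchanged.

unchanged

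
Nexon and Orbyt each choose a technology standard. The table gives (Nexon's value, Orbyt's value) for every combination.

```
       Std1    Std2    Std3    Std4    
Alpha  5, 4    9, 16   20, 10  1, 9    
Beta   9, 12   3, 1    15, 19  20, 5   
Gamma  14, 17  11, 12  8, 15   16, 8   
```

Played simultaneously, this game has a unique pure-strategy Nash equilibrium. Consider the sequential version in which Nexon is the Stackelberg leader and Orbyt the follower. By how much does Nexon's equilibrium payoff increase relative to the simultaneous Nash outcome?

Orbyt best-responds to each possible Nexon move:
- Alpha: BR = Std2, leader payoff 9.
- Beta: BR = Std3, leader payoff 15.
- Gamma: BR = Std1, leader payoff 14.
Nexon's induced payoffs are 9, 15, 14, so Nexon commits to Beta. Subgame-perfect outcome: (Beta, Std3) with payoffs (15, 19).
For the simultaneous game, intersect best replies.
Nexon's best replies: Std1→Gamma; Std2→Gamma; Std3→Alpha; Std4→Beta.
Orbyt's best replies: Alpha→Std2; Beta→Std3; Gamma→Std1.
Only (Gamma, Std1) has each player best-responding; Nash payoffs (14, 17).
Nexon's commitment gain: 15 − 14 = 1.

1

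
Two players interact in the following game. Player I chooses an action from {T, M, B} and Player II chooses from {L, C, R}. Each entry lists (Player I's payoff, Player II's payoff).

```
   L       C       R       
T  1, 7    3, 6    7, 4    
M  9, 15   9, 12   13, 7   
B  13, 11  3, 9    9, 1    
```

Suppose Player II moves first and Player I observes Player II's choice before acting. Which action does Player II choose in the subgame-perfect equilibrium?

C

Work backward from Player I's decision.
- L: BR = B, leader payoff 11.
- C: BR = M, leader payoff 12.
- R: BR = M, leader payoff 7.
Among 11, 12, 7, the best is 12 at C. Subgame-perfect outcome: (M, C) with payoffs (9, 12).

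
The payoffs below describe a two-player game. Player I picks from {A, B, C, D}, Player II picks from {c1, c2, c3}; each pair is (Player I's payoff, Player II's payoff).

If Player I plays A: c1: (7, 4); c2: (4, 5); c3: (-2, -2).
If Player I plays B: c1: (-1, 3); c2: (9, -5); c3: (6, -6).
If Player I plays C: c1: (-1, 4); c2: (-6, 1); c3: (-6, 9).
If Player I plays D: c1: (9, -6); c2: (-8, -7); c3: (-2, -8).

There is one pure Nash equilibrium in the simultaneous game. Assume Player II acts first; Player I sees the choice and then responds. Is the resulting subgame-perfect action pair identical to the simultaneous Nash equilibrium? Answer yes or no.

no

Work backward from Player I's decision.
- c1: BR = D, leader payoff -6.
- c2: BR = B, leader payoff -5.
- c3: BR = B, leader payoff -6.
Player II's induced payoffs are -6, -5, -6, so Player II commits to c2. Subgame-perfect outcome: (B, c2) with payoffs (9, -5).
For the simultaneous game, intersect best replies.
Player I's best replies: c1→D; c2→B; c3→B.
Player II's best replies: A→c2; B→c1; C→c3; D→c1.
Only (D, c1) has each player best-responding; Nash payoffs (9, -6).
Sequential outcome (B, c2) differs from the Nash profile (D, c1).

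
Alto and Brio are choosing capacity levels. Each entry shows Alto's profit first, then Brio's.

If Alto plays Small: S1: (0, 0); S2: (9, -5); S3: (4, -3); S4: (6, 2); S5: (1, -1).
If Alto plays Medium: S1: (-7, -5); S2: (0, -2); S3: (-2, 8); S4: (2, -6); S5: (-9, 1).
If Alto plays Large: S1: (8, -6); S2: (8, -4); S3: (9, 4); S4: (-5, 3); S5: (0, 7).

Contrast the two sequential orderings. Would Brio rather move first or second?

If Alto leads: Brio's best replies are Small→S4, Medium→S3, Large→S5; Alto's induced payoffs 6, -2, 0; outcome (Small, S4), payoffs (6, 2).
If Brio leads: Alto's best replies are S1→Large, S2→Small, S3→Large, S4→Small, S5→Small; Brio's induced payoffs -6, -5, 4, 2, -1; outcome (Large, S3), payoffs (9, 4).
Brio gets 4 moving first and 2 moving second, so Brio prefers to move first.

first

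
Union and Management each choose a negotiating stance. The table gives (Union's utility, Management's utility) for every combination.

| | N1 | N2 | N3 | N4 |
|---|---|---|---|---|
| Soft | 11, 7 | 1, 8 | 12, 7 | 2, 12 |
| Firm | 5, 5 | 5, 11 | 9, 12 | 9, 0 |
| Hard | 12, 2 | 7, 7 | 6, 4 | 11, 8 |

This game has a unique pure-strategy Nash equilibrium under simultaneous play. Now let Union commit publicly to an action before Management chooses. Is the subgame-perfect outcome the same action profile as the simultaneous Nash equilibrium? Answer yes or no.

Solve by backward induction (Union leads).
- Soft → Management plays N4 (best of 7, 8, 7, 12); Union gets 2.
- Firm → Management plays N3 (best of 5, 11, 12, 0); Union gets 9.
- Hard → Management plays N4 (best of 2, 7, 4, 8); Union gets 11.
Maximizing over 2, 9, 11, Union chooses Hard. Subgame-perfect outcome: (Hard, N4) with payoffs (11, 8).
Now find the simultaneous Nash equilibrium.
Union's best replies: N1→Hard; N2→Hard; N3→Soft; N4→Hard.
Management's best replies: Soft→N4; Firm→N3; Hard→N4.
Only (Hard, N4) has each player best-responding; Nash payoffs (11, 8).
Sequential outcome (Hard, N4) coincides with the Nash profile (Hard, N4).

yes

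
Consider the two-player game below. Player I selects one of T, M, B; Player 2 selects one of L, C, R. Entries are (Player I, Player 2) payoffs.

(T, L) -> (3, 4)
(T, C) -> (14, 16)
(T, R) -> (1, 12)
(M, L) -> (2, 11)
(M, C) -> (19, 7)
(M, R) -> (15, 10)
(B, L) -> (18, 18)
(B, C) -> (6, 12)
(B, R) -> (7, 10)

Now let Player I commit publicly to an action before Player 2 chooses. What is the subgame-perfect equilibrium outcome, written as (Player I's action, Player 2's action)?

(B, L)

Player 2 best-responds to each possible Player I move:
- T: Player 2 compares 4, 16, 12 and picks C; Player I would get 14.
- M: Player 2 compares 11, 7, 10 and picks L; Player I would get 2.
- B: Player 2 compares 18, 12, 10 and picks L; Player I would get 18.
Maximizing over 14, 2, 18, Player I chooses B. Subgame-perfect outcome: (B, L) with payoffs (18, 18).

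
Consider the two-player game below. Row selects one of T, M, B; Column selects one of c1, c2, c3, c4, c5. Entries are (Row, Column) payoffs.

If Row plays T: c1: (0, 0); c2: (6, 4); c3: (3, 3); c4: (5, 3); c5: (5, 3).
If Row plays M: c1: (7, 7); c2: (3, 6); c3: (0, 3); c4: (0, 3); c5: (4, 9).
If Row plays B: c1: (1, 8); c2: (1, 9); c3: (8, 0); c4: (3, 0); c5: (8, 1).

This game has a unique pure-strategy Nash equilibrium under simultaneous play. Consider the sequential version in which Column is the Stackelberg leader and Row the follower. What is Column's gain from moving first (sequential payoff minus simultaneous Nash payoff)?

3

Row best-responds to each possible Column move:
- c1 → Row plays M (best of 0, 7, 1); Column gets 7.
- c2 → Row plays T (best of 6, 3, 1); Column gets 4.
- c3 → Row plays B (best of 3, 0, 8); Column gets 0.
- c4 → Row plays T (best of 5, 0, 3); Column gets 3.
- c5 → Row plays B (best of 5, 4, 8); Column gets 1.
Among 7, 4, 0, 3, 1, the best is 7 at c1. Subgame-perfect outcome: (M, c1) with payoffs (7, 7).
Under simultaneous play:
Row's best replies: c1→M; c2→T; c3→B; c4→T; c5→B.
Column's best replies: T→c2; M→c5; B→c2.
Only (T, c2) has each player best-responding; Nash payoffs (6, 4).
Column's commitment gain: 7 − 4 = 3.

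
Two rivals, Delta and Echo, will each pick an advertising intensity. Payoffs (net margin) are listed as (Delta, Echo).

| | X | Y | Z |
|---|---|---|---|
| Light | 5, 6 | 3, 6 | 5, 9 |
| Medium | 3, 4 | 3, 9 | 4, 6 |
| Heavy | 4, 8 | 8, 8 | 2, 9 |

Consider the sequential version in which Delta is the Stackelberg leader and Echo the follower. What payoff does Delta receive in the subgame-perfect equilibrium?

Echo best-responds to each possible Delta move:
- Light: BR = Z, leader payoff 5.
- Medium: BR = Y, leader payoff 3.
- Heavy: BR = Z, leader payoff 2.
Maximizing over 5, 3, 2, Delta chooses Light. Subgame-perfect outcome: (Light, Z) with payoffs (5, 9).

5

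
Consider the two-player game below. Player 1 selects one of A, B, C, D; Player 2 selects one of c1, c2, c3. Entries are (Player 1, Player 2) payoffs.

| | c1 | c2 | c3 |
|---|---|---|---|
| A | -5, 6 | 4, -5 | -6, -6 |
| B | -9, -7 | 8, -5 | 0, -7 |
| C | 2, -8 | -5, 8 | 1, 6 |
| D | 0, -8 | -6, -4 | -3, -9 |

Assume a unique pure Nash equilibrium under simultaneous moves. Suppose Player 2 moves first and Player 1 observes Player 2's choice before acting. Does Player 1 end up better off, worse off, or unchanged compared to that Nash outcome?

Solve by backward induction (Player 2 leads).
- c1: BR = C, leader payoff -8.
- c2: BR = B, leader payoff -5.
- c3: BR = C, leader payoff 6.
Among -8, -5, 6, the best is 6 at c3. Subgame-perfect outcome: (C, c3) with payoffs (1, 6).
Under simultaneous play:
Player 1's best replies: c1→C; c2→B; c3→C.
Player 2's best replies: A→c1; B→c2; C→c2; D→c2.
Only (B, c2) has each player best-responding; Nash payoffs (8, -5).
Player 1 earns 1 sequentially versus 8 at the Nash outcome: worse off.

worse off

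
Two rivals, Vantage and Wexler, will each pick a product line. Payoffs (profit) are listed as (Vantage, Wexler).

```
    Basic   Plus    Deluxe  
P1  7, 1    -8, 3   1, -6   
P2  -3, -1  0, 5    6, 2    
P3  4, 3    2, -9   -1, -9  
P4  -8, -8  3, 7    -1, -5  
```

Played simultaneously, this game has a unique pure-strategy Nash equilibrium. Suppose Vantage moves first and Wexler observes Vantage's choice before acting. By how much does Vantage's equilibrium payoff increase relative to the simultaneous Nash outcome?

1

Work backward from Wexler's decision.
- P1: Wexler compares 1, 3, -6 and picks Plus; Vantage would get -8.
- P2: Wexler compares -1, 5, 2 and picks Plus; Vantage would get 0.
- P3: Wexler compares 3, -9, -9 and picks Basic; Vantage would get 4.
- P4: Wexler compares -8, 7, -5 and picks Plus; Vantage would get 3.
Among -8, 0, 4, 3, the best is 4 at P3. Subgame-perfect outcome: (P3, Basic) with payoffs (4, 3).
Now find the simultaneous Nash equilibrium.
Vantage's best replies: Basic→P1; Plus→P4; Deluxe→P2.
Wexler's best replies: P1→Plus; P2→Plus; P3→Basic; P4→Plus.
The unique mutual best reply is (P4, Plus), giving (3, 7).
Vantage's commitment gain: 4 − 3 = 1.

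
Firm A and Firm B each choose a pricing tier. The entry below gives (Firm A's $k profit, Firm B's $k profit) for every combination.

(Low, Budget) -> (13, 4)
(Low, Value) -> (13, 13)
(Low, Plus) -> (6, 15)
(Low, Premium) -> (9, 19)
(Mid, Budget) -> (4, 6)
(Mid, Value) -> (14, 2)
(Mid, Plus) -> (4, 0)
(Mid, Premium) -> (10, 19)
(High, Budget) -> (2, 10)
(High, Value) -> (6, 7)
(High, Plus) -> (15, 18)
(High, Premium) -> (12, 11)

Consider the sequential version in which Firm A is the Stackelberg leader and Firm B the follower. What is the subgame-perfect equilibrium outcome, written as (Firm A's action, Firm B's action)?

Work backward from Firm B's decision.
- Low: BR = Premium, leader payoff 9.
- Mid: BR = Premium, leader payoff 10.
- High: BR = Plus, leader payoff 15.
Firm A's induced payoffs are 9, 10, 15, so Firm A commits to High. Subgame-perfect outcome: (High, Plus) with payoffs (15, 18).

(High, Plus)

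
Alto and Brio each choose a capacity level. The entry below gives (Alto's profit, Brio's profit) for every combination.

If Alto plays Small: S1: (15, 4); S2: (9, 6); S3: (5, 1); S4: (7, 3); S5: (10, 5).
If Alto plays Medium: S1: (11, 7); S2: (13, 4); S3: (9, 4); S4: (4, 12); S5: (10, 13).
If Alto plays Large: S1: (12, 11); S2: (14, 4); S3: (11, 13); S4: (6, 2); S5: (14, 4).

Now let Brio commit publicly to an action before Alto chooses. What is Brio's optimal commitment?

Alto best-responds to each possible Brio move:
- S1: BR = Small, leader payoff 4.
- S2: BR = Large, leader payoff 4.
- S3: BR = Large, leader payoff 13.
- S4: BR = Small, leader payoff 3.
- S5: BR = Large, leader payoff 4.
Among 4, 4, 13, 3, 4, the best is 13 at S3. Subgame-perfect outcome: (Large, S3) with payoffs (11, 13).

S3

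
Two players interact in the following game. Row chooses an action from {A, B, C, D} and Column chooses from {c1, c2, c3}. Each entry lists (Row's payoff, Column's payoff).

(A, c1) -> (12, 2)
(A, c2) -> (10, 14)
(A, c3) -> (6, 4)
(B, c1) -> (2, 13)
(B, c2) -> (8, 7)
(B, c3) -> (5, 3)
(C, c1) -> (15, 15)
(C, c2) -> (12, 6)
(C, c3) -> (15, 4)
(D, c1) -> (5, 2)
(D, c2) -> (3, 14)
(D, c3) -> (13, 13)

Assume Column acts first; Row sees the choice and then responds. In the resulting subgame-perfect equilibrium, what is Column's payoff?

15

Work backward from Row's decision.
- c1: Row compares 12, 2, 15, 5 and picks C; Column would get 15.
- c2: Row compares 10, 8, 12, 3 and picks C; Column would get 6.
- c3: Row compares 6, 5, 15, 13 and picks C; Column would get 4.
Among 15, 6, 4, the best is 15 at c1. Subgame-perfect outcome: (C, c1) with payoffs (15, 15).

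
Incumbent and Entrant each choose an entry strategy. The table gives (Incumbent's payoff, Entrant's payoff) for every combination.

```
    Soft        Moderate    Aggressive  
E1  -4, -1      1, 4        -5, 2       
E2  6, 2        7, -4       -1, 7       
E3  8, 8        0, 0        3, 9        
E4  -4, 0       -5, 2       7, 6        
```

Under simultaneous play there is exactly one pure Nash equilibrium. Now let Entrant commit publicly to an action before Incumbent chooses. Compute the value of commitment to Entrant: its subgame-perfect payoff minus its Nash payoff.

Backward induction with Entrant moving first.
- Soft → Incumbent plays E3 (best of -4, 6, 8, -4); Entrant gets 8.
- Moderate → Incumbent plays E2 (best of 1, 7, 0, -5); Entrant gets -4.
- Aggressive → Incumbent plays E4 (best of -5, -1, 3, 7); Entrant gets 6.
Maximizing over 8, -4, 6, Entrant chooses Soft. Subgame-perfect outcome: (E3, Soft) with payoffs (8, 8).
Under simultaneous play:
Incumbent's best replies: Soft→E3; Moderate→E2; Aggressive→E4.
Entrant's best replies: E1→Moderate; E2→Aggressive; E3→Aggressive; E4→Aggressive.
The unique mutual best reply is (E4, Aggressive), giving (7, 6).
Entrant's commitment gain: 8 − 6 = 2.

2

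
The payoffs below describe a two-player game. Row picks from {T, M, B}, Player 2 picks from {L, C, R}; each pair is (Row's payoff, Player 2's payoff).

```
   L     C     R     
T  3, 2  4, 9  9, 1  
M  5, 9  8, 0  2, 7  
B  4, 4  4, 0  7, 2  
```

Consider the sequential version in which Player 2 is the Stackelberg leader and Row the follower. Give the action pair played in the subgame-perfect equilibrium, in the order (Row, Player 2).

Solve by backward induction (Player 2 leads).
- L → Row plays M (best of 3, 5, 4); Player 2 gets 9.
- C → Row plays M (best of 4, 8, 4); Player 2 gets 0.
- R → Row plays T (best of 9, 2, 7); Player 2 gets 1.
Player 2's induced payoffs are 9, 0, 1, so Player 2 commits to L. Subgame-perfect outcome: (M, L) with payoffs (5, 9).

(M, L)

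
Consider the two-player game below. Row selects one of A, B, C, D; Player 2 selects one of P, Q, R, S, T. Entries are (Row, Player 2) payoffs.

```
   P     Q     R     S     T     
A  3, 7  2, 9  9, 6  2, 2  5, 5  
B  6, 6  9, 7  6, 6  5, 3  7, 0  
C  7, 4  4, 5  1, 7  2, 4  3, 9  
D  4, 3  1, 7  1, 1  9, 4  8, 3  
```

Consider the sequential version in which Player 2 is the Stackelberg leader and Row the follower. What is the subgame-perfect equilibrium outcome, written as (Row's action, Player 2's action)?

Solve by backward induction (Player 2 leads).
- P → Row plays C (best of 3, 6, 7, 4); Player 2 gets 4.
- Q → Row plays B (best of 2, 9, 4, 1); Player 2 gets 7.
- R → Row plays A (best of 9, 6, 1, 1); Player 2 gets 6.
- S → Row plays D (best of 2, 5, 2, 9); Player 2 gets 4.
- T → Row plays D (best of 5, 7, 3, 8); Player 2 gets 3.
Among 4, 7, 6, 4, 3, the best is 7 at Q. Subgame-perfect outcome: (B, Q) with payoffs (9, 7).

(B, Q)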